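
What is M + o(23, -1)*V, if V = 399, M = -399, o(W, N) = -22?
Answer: -9177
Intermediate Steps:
M + o(23, -1)*V = -399 - 22*399 = -399 - 8778 = -9177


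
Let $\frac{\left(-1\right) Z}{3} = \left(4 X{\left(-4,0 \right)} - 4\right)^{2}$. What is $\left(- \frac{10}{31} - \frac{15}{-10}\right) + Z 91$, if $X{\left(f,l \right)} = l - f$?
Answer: $- \frac{2437271}{62} \approx -39311.0$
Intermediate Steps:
$Z = -432$ ($Z = - 3 \left(4 \left(0 - -4\right) - 4\right)^{2} = - 3 \left(4 \left(0 + 4\right) - 4\right)^{2} = - 3 \left(4 \cdot 4 - 4\right)^{2} = - 3 \left(16 - 4\right)^{2} = - 3 \cdot 12^{2} = \left(-3\right) 144 = -432$)
$\left(- \frac{10}{31} - \frac{15}{-10}\right) + Z 91 = \left(- \frac{10}{31} - \frac{15}{-10}\right) - 39312 = \left(\left(-10\right) \frac{1}{31} - - \frac{3}{2}\right) - 39312 = \left(- \frac{10}{31} + \frac{3}{2}\right) - 39312 = \frac{73}{62} - 39312 = - \frac{2437271}{62}$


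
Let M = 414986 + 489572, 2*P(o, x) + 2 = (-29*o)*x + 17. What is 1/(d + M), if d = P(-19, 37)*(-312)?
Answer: -1/2278154 ≈ -4.3895e-7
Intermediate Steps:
P(o, x) = 15/2 - 29*o*x/2 (P(o, x) = -1 + ((-29*o)*x + 17)/2 = -1 + (-29*o*x + 17)/2 = -1 + (17 - 29*o*x)/2 = -1 + (17/2 - 29*o*x/2) = 15/2 - 29*o*x/2)
d = -3182712 (d = (15/2 - 29/2*(-19)*37)*(-312) = (15/2 + 20387/2)*(-312) = 10201*(-312) = -3182712)
M = 904558
1/(d + M) = 1/(-3182712 + 904558) = 1/(-2278154) = -1/2278154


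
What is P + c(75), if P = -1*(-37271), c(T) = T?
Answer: 37346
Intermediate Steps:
P = 37271
P + c(75) = 37271 + 75 = 37346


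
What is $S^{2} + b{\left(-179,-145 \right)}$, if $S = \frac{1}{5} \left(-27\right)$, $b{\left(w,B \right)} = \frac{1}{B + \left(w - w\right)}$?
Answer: $\frac{21136}{725} \approx 29.153$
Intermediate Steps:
$b{\left(w,B \right)} = \frac{1}{B}$ ($b{\left(w,B \right)} = \frac{1}{B + 0} = \frac{1}{B}$)
$S = - \frac{27}{5}$ ($S = \frac{1}{5} \left(-27\right) = - \frac{27}{5} \approx -5.4$)
$S^{2} + b{\left(-179,-145 \right)} = \left(- \frac{27}{5}\right)^{2} + \frac{1}{-145} = \frac{729}{25} - \frac{1}{145} = \frac{21136}{725}$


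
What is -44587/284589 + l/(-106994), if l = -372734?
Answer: 50652727424/15224657733 ≈ 3.3270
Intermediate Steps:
-44587/284589 + l/(-106994) = -44587/284589 - 372734/(-106994) = -44587*1/284589 - 372734*(-1/106994) = -44587/284589 + 186367/53497 = 50652727424/15224657733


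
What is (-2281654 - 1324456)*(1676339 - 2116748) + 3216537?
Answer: 1588166515527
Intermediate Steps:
(-2281654 - 1324456)*(1676339 - 2116748) + 3216537 = -3606110*(-440409) + 3216537 = 1588163298990 + 3216537 = 1588166515527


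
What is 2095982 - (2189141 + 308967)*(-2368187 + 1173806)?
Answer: 2983694827130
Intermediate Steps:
2095982 - (2189141 + 308967)*(-2368187 + 1173806) = 2095982 - 2498108*(-1194381) = 2095982 - 1*(-2983692731148) = 2095982 + 2983692731148 = 2983694827130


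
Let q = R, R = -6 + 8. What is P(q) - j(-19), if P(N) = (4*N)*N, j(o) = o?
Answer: 35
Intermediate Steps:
R = 2
q = 2
P(N) = 4*N²
P(q) - j(-19) = 4*2² - 1*(-19) = 4*4 + 19 = 16 + 19 = 35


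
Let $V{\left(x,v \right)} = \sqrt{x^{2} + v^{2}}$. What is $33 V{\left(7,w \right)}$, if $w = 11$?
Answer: $33 \sqrt{170} \approx 430.27$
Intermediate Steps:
$V{\left(x,v \right)} = \sqrt{v^{2} + x^{2}}$
$33 V{\left(7,w \right)} = 33 \sqrt{11^{2} + 7^{2}} = 33 \sqrt{121 + 49} = 33 \sqrt{170}$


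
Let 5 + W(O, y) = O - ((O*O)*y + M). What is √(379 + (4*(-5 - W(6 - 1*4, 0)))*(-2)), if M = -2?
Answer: √411 ≈ 20.273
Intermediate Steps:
W(O, y) = -3 + O - y*O² (W(O, y) = -5 + (O - ((O*O)*y - 2)) = -5 + (O - (O²*y - 2)) = -5 + (O - (y*O² - 2)) = -5 + (O - (-2 + y*O²)) = -5 + (O + (2 - y*O²)) = -5 + (2 + O - y*O²) = -3 + O - y*O²)
√(379 + (4*(-5 - W(6 - 1*4, 0)))*(-2)) = √(379 + (4*(-5 - (-3 + (6 - 1*4) - 1*0*(6 - 1*4)²)))*(-2)) = √(379 + (4*(-5 - (-3 + (6 - 4) - 1*0*(6 - 4)²)))*(-2)) = √(379 + (4*(-5 - (-3 + 2 - 1*0*2²)))*(-2)) = √(379 + (4*(-5 - (-3 + 2 - 1*0*4)))*(-2)) = √(379 + (4*(-5 - (-3 + 2 + 0)))*(-2)) = √(379 + (4*(-5 - 1*(-1)))*(-2)) = √(379 + (4*(-5 + 1))*(-2)) = √(379 + (4*(-4))*(-2)) = √(379 - 16*(-2)) = √(379 + 32) = √411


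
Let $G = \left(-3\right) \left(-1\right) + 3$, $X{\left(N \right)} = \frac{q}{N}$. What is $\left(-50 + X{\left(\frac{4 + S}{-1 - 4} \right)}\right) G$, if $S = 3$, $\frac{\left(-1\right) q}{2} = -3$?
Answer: $- \frac{2280}{7} \approx -325.71$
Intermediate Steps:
$q = 6$ ($q = \left(-2\right) \left(-3\right) = 6$)
$X{\left(N \right)} = \frac{6}{N}$
$G = 6$ ($G = 3 + 3 = 6$)
$\left(-50 + X{\left(\frac{4 + S}{-1 - 4} \right)}\right) G = \left(-50 + \frac{6}{\left(4 + 3\right) \frac{1}{-1 - 4}}\right) 6 = \left(-50 + \frac{6}{7 \frac{1}{-5}}\right) 6 = \left(-50 + \frac{6}{7 \left(- \frac{1}{5}\right)}\right) 6 = \left(-50 + \frac{6}{- \frac{7}{5}}\right) 6 = \left(-50 + 6 \left(- \frac{5}{7}\right)\right) 6 = \left(-50 - \frac{30}{7}\right) 6 = \left(- \frac{380}{7}\right) 6 = - \frac{2280}{7}$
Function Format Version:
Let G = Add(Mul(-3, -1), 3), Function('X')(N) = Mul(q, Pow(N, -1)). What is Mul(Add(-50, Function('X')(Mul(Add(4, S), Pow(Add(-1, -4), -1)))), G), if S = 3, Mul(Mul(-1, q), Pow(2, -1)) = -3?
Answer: Rational(-2280, 7) ≈ -325.71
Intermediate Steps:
q = 6 (q = Mul(-2, -3) = 6)
Function('X')(N) = Mul(6, Pow(N, -1))
G = 6 (G = Add(3, 3) = 6)
Mul(Add(-50, Function('X')(Mul(Add(4, S), Pow(Add(-1, -4), -1)))), G) = Mul(Add(-50, Mul(6, Pow(Mul(Add(4, 3), Pow(Add(-1, -4), -1)), -1))), 6) = Mul(Add(-50, Mul(6, Pow(Mul(7, Pow(-5, -1)), -1))), 6) = Mul(Add(-50, Mul(6, Pow(Mul(7, Rational(-1, 5)), -1))), 6) = Mul(Add(-50, Mul(6, Pow(Rational(-7, 5), -1))), 6) = Mul(Add(-50, Mul(6, Rational(-5, 7))), 6) = Mul(Add(-50, Rational(-30, 7)), 6) = Mul(Rational(-380, 7), 6) = Rational(-2280, 7)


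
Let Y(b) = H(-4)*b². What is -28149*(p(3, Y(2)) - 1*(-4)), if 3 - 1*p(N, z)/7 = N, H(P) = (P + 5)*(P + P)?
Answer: -112596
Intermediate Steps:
H(P) = 2*P*(5 + P) (H(P) = (5 + P)*(2*P) = 2*P*(5 + P))
Y(b) = -8*b² (Y(b) = (2*(-4)*(5 - 4))*b² = (2*(-4)*1)*b² = -8*b²)
p(N, z) = 21 - 7*N
-28149*(p(3, Y(2)) - 1*(-4)) = -28149*((21 - 7*3) - 1*(-4)) = -28149*((21 - 21) + 4) = -28149*(0 + 4) = -28149*4 = -112596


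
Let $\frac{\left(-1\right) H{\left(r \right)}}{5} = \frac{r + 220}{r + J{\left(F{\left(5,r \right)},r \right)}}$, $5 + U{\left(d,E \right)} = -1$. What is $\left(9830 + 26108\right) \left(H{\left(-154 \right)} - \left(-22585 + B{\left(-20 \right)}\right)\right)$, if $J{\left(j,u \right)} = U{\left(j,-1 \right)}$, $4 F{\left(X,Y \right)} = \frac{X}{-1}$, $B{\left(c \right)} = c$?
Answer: $\frac{6499620897}{8} \approx 8.1245 \cdot 10^{8}$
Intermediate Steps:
$U{\left(d,E \right)} = -6$ ($U{\left(d,E \right)} = -5 - 1 = -6$)
$F{\left(X,Y \right)} = - \frac{X}{4}$ ($F{\left(X,Y \right)} = \frac{X \frac{1}{-1}}{4} = \frac{X \left(-1\right)}{4} = \frac{\left(-1\right) X}{4} = - \frac{X}{4}$)
$J{\left(j,u \right)} = -6$
$H{\left(r \right)} = - \frac{5 \left(220 + r\right)}{-6 + r}$ ($H{\left(r \right)} = - 5 \frac{r + 220}{r - 6} = - 5 \frac{220 + r}{-6 + r} = - \frac{5 \left(220 + r\right)}{-6 + r}$)
$\left(9830 + 26108\right) \left(H{\left(-154 \right)} - \left(-22585 + B{\left(-20 \right)}\right)\right) = \left(9830 + 26108\right) \left(\frac{5 \left(-220 - -154\right)}{-6 - 154} + \left(22585 - -20\right)\right) = 35938 \left(\frac{5 \left(-220 + 154\right)}{-160} + \left(22585 + 20\right)\right) = 35938 \left(5 \left(- \frac{1}{160}\right) \left(-66\right) + 22605\right) = 35938 \left(\frac{33}{16} + 22605\right) = 35938 \cdot \frac{361713}{16} = \frac{6499620897}{8}$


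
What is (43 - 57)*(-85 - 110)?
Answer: 2730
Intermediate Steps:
(43 - 57)*(-85 - 110) = -14*(-195) = 2730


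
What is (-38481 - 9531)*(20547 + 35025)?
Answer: -2668122864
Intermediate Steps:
(-38481 - 9531)*(20547 + 35025) = -48012*55572 = -2668122864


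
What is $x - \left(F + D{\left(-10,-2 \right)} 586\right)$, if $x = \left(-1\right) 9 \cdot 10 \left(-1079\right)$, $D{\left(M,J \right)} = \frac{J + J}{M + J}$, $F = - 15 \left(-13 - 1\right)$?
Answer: $\frac{290114}{3} \approx 96705.0$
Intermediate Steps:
$F = 210$ ($F = \left(-15\right) \left(-14\right) = 210$)
$D{\left(M,J \right)} = \frac{2 J}{J + M}$
$x = 97110$ ($x = \left(-9\right) 10 \left(-1079\right) = \left(-90\right) \left(-1079\right) = 97110$)
$x - \left(F + D{\left(-10,-2 \right)} 586\right) = 97110 - \left(210 + 2 \left(-2\right) \frac{1}{-2 - 10} \cdot 586\right) = 97110 - \left(210 + 2 \left(-2\right) \frac{1}{-12} \cdot 586\right) = 97110 - \left(210 + 2 \left(-2\right) \left(- \frac{1}{12}\right) 586\right) = 97110 - \left(210 + \frac{1}{3} \cdot 586\right) = 97110 - \left(210 + \frac{586}{3}\right) = 97110 - \frac{1216}{3} = \frac{290114}{3}$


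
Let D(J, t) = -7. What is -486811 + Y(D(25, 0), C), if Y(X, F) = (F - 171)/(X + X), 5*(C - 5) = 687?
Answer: -34076627/70 ≈ -4.8681e+5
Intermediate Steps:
C = 712/5 (C = 5 + (⅕)*687 = 5 + 687/5 = 712/5 ≈ 142.40)
Y(X, F) = (-171 + F)/(2*X) (Y(X, F) = (-171 + F)/((2*X)) = (-171 + F)*(1/(2*X)) = (-171 + F)/(2*X))
-486811 + Y(D(25, 0), C) = -486811 + (½)*(-171 + 712/5)/(-7) = -486811 + (½)*(-⅐)*(-143/5) = -486811 + 143/70 = -34076627/70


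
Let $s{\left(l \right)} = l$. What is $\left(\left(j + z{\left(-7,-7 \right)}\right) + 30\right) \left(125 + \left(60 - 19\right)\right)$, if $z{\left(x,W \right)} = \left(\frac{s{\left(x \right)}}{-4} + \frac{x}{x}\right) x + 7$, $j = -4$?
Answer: $\frac{4565}{2} \approx 2282.5$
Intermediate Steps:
$z{\left(x,W \right)} = 7 + x \left(1 - \frac{x}{4}\right)$ ($z{\left(x,W \right)} = \left(\frac{x}{-4} + \frac{x}{x}\right) x + 7 = \left(x \left(- \frac{1}{4}\right) + 1\right) x + 7 = \left(- \frac{x}{4} + 1\right) x + 7 = \left(1 - \frac{x}{4}\right) x + 7 = x \left(1 - \frac{x}{4}\right) + 7 = 7 + x \left(1 - \frac{x}{4}\right)$)
$\left(\left(j + z{\left(-7,-7 \right)}\right) + 30\right) \left(125 + \left(60 - 19\right)\right) = \left(\left(-4 - \frac{49}{4}\right) + 30\right) \left(125 + \left(60 - 19\right)\right) = \left(\left(-4 - \frac{49}{4}\right) + 30\right) \left(125 + 41\right) = \left(\left(-4 - \frac{49}{4}\right) + 30\right) 166 = \left(- \frac{65}{4} + 30\right) 166 = \frac{55}{4} \cdot 166 = \frac{4565}{2}$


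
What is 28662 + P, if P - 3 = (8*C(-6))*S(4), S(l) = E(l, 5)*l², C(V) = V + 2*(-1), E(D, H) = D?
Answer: 24569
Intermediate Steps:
C(V) = -2 + V (C(V) = V - 2 = -2 + V)
S(l) = l³ (S(l) = l*l² = l³)
P = -4093 (P = 3 + (8*(-2 - 6))*4³ = 3 + (8*(-8))*64 = 3 - 64*64 = 3 - 4096 = -4093)
28662 + P = 28662 - 4093 = 24569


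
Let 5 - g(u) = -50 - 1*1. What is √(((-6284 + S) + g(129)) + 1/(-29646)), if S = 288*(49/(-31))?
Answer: I*√69687793596606/102114 ≈ 81.751*I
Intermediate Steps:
g(u) = 56 (g(u) = 5 - (-50 - 1*1) = 5 - (-50 - 1) = 5 - 1*(-51) = 5 + 51 = 56)
S = -14112/31 (S = 288*(49*(-1/31)) = 288*(-49/31) = -14112/31 ≈ -455.23)
√(((-6284 + S) + g(129)) + 1/(-29646)) = √(((-6284 - 14112/31) + 56) + 1/(-29646)) = √((-208916/31 + 56) - 1/29646) = √(-207180/31 - 1/29646) = √(-6142058311/919026) = I*√69687793596606/102114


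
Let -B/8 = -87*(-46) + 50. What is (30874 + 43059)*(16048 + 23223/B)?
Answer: 38459114484085/32416 ≈ 1.1864e+9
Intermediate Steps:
B = -32416 (B = -8*(-87*(-46) + 50) = -8*(4002 + 50) = -8*4052 = -32416)
(30874 + 43059)*(16048 + 23223/B) = (30874 + 43059)*(16048 + 23223/(-32416)) = 73933*(16048 + 23223*(-1/32416)) = 73933*(16048 - 23223/32416) = 73933*(520188745/32416) = 38459114484085/32416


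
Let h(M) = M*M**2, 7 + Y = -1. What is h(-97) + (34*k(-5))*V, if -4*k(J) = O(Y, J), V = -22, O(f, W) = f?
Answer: -914169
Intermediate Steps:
Y = -8 (Y = -7 - 1 = -8)
k(J) = 2 (k(J) = -1/4*(-8) = 2)
h(M) = M**3
h(-97) + (34*k(-5))*V = (-97)**3 + (34*2)*(-22) = -912673 + 68*(-22) = -912673 - 1496 = -914169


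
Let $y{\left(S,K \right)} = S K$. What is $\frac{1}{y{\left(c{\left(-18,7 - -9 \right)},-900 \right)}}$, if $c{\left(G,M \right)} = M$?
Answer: $- \frac{1}{14400} \approx -6.9444 \cdot 10^{-5}$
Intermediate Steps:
$y{\left(S,K \right)} = K S$
$\frac{1}{y{\left(c{\left(-18,7 - -9 \right)},-900 \right)}} = \frac{1}{\left(-900\right) \left(7 - -9\right)} = \frac{1}{\left(-900\right) \left(7 + 9\right)} = \frac{1}{\left(-900\right) 16} = \frac{1}{-14400} = - \frac{1}{14400}$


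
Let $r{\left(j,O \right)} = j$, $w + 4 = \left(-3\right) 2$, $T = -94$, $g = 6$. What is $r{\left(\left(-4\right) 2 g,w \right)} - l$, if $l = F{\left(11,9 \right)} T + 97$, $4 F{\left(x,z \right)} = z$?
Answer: $\frac{133}{2} \approx 66.5$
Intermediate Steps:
$F{\left(x,z \right)} = \frac{z}{4}$
$w = -10$ ($w = -4 - 6 = -10$)
$l = - \frac{229}{2}$ ($l = \frac{1}{4} \cdot 9 \left(-94\right) + 97 = \frac{9}{4} \left(-94\right) + 97 = - \frac{423}{2} + 97 = - \frac{229}{2} \approx -114.5$)
$r{\left(\left(-4\right) 2 g,w \right)} - l = \left(-4\right) 2 \cdot 6 - - \frac{229}{2} = \left(-8\right) 6 + \frac{229}{2} = -48 + \frac{229}{2} = \frac{133}{2}$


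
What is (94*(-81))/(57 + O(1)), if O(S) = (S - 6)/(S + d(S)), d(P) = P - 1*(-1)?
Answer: -11421/83 ≈ -137.60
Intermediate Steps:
d(P) = 1 + P (d(P) = P + 1 = 1 + P)
O(S) = (-6 + S)/(1 + 2*S) (O(S) = (S - 6)/(S + (1 + S)) = (-6 + S)/(1 + 2*S))
(94*(-81))/(57 + O(1)) = (94*(-81))/(57 + (-6 + 1)/(1 + 2*1)) = -7614/(57 - 5/(1 + 2)) = -7614/(57 - 5/3) = -7614/166/3 = -7614*3/166 = -11421/83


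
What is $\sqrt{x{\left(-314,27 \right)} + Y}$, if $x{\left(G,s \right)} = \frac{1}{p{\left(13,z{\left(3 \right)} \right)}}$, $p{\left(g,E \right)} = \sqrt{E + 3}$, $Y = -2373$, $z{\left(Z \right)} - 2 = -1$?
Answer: $\frac{i \sqrt{9490}}{2} \approx 48.708 i$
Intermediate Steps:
$z{\left(Z \right)} = 1$ ($z{\left(Z \right)} = 2 - 1 = 1$)
$p{\left(g,E \right)} = \sqrt{3 + E}$
$x{\left(G,s \right)} = \frac{1}{2}$ ($x{\left(G,s \right)} = \frac{1}{\sqrt{3 + 1}} = \frac{1}{\sqrt{4}} = \frac{1}{2}$)
$\sqrt{x{\left(-314,27 \right)} + Y} = \sqrt{\frac{1}{2} - 2373} = \sqrt{- \frac{4745}{2}} = \frac{i \sqrt{9490}}{2}$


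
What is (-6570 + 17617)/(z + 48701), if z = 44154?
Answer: 11047/92855 ≈ 0.11897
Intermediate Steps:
(-6570 + 17617)/(z + 48701) = (-6570 + 17617)/(44154 + 48701) = 11047/92855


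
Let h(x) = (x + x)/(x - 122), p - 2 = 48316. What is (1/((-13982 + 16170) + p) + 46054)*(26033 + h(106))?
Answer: 242088100062675/202024 ≈ 1.1983e+9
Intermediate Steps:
p = 48318 (p = 2 + 48316 = 48318)
h(x) = 2*x/(-122 + x) (h(x) = (2*x)/(-122 + x) = 2*x/(-122 + x))
(1/((-13982 + 16170) + p) + 46054)*(26033 + h(106)) = (1/((-13982 + 16170) + 48318) + 46054)*(26033 + 2*106/(-122 + 106)) = (1/(2188 + 48318) + 46054)*(26033 + 2*106/(-16)) = (1/50506 + 46054)*(26033 + 2*106*(-1/16)) = (1/50506 + 46054)*(26033 - 53/4) = (2326003325/50506)*(104079/4) = 242088100062675/202024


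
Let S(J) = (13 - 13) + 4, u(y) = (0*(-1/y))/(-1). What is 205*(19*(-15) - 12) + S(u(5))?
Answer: -60881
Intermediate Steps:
u(y) = 0 (u(y) = 0*(-1) = 0)
S(J) = 4 (S(J) = 0 + 4 = 4)
205*(19*(-15) - 12) + S(u(5)) = 205*(19*(-15) - 12) + 4 = 205*(-285 - 12) + 4 = 205*(-297) + 4 = -60885 + 4 = -60881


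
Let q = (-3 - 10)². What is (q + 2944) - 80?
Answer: 3033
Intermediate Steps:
q = 169 (q = (-13)² = 169)
(q + 2944) - 80 = (169 + 2944) - 80 = 3113 - 80 = 3033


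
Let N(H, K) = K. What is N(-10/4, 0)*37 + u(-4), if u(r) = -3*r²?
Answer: -48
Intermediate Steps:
N(-10/4, 0)*37 + u(-4) = 0*37 - 3*(-4)² = 0 - 3*16 = 0 - 48 = -48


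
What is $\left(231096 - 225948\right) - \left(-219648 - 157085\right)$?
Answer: $381881$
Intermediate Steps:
$\left(231096 - 225948\right) - \left(-219648 - 157085\right) = 5148 - -376733 = 5148 + 376733 = 381881$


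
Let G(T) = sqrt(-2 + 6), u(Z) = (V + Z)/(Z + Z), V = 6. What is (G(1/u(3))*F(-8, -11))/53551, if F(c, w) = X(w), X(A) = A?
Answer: -22/53551 ≈ -0.00041082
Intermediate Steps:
F(c, w) = w
u(Z) = (6 + Z)/(2*Z) (u(Z) = (6 + Z)/(Z + Z) = (6 + Z)/((2*Z)) = (6 + Z)*(1/(2*Z)) = (6 + Z)/(2*Z))
G(T) = 2 (G(T) = sqrt(4) = 2)
(G(1/u(3))*F(-8, -11))/53551 = (2*(-11))/53551 = -22*1/53551 = -22/53551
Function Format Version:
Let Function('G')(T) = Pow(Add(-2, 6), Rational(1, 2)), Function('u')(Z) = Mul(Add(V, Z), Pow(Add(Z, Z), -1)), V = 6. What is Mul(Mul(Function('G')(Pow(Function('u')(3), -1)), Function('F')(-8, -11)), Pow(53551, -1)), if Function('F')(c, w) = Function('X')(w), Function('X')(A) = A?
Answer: Rational(-22, 53551) ≈ -0.00041082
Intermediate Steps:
Function('F')(c, w) = w
Function('u')(Z) = Mul(Rational(1, 2), Pow(Z, -1), Add(6, Z)) (Function('u')(Z) = Mul(Add(6, Z), Pow(Add(Z, Z), -1)) = Mul(Add(6, Z), Pow(Mul(2, Z), -1)) = Mul(Add(6, Z), Mul(Rational(1, 2), Pow(Z, -1))) = Mul(Rational(1, 2), Pow(Z, -1), Add(6, Z)))
Function('G')(T) = 2 (Function('G')(T) = Pow(4, Rational(1, 2)) = 2)
Mul(Mul(Function('G')(Pow(Function('u')(3), -1)), Function('F')(-8, -11)), Pow(53551, -1)) = Mul(Mul(2, -11), Pow(53551, -1)) = Mul(-22, Rational(1, 53551)) = Rational(-22, 53551)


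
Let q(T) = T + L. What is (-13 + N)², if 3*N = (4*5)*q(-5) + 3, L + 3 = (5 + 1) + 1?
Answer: 3136/9 ≈ 348.44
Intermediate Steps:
L = 4 (L = -3 + ((5 + 1) + 1) = -3 + (6 + 1) = -3 + 7 = 4)
q(T) = 4 + T (q(T) = T + 4 = 4 + T)
N = -17/3 (N = ((4*5)*(4 - 5) + 3)/3 = (20*(-1) + 3)/3 = (-20 + 3)/3 = (⅓)*(-17) = -17/3 ≈ -5.6667)
(-13 + N)² = (-13 - 17/3)² = (-56/3)² = 3136/9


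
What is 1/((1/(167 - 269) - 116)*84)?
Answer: -17/165662 ≈ -0.00010262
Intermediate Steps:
1/((1/(167 - 269) - 116)*84) = 1/((1/(-102) - 116)*84) = 1/((-1/102 - 116)*84) = 1/(-11833/102*84) = 1/(-165662/17) = -17/165662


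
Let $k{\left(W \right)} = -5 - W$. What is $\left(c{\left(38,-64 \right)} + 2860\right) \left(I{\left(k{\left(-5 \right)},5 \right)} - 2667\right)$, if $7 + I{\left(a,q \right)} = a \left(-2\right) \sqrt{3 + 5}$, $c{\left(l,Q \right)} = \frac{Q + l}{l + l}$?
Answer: $- \frac{145287779}{19} \approx -7.6467 \cdot 10^{6}$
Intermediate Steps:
$c{\left(l,Q \right)} = \frac{Q + l}{2 l}$
$I{\left(a,q \right)} = -7 - 4 a \sqrt{2}$ ($I{\left(a,q \right)} = -7 + a \left(-2\right) \sqrt{3 + 5} = -7 + - 2 a \sqrt{8} = -7 + - 2 a 2 \sqrt{2} = -7 - 4 a \sqrt{2}$)
$\left(c{\left(38,-64 \right)} + 2860\right) \left(I{\left(k{\left(-5 \right)},5 \right)} - 2667\right) = \left(\frac{-64 + 38}{2 \cdot 38} + 2860\right) \left(\left(-7 - 4 \left(-5 - -5\right) \sqrt{2}\right) - 2667\right) = \left(\frac{1}{2} \cdot \frac{1}{38} \left(-26\right) + 2860\right) \left(\left(-7 - 4 \left(-5 + 5\right) \sqrt{2}\right) - 2667\right) = \left(- \frac{13}{38} + 2860\right) \left(\left(-7 - 0 \sqrt{2}\right) - 2667\right) = \frac{108667 \left(\left(-7 + 0\right) - 2667\right)}{38} = \frac{108667 \left(-7 - 2667\right)}{38} = \frac{108667}{38} \left(-2674\right) = - \frac{145287779}{19}$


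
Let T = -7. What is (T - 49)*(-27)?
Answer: 1512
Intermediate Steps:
(T - 49)*(-27) = (-7 - 49)*(-27) = -56*(-27) = 1512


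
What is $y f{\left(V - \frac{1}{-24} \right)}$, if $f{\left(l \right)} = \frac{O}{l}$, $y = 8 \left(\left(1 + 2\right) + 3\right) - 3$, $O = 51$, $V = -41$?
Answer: $- \frac{55080}{983} \approx -56.033$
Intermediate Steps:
$y = 45$ ($y = 8 \left(3 + 3\right) - 3 = 8 \cdot 6 - 3 = 48 - 3 = 45$)
$f{\left(l \right)} = \frac{51}{l}$
$y f{\left(V - \frac{1}{-24} \right)} = 45 \frac{51}{-41 - \frac{1}{-24}} = 45 \frac{51}{-41 - - \frac{1}{24}} = 45 \frac{51}{-41 + \frac{1}{24}} = 45 \frac{51}{- \frac{983}{24}} = 45 \cdot 51 \left(- \frac{24}{983}\right) = 45 \left(- \frac{1224}{983}\right) = - \frac{55080}{983}$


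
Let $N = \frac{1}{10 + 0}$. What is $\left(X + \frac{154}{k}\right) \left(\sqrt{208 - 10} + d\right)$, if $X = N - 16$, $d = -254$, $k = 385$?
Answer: $3937 - \frac{93 \sqrt{22}}{2} \approx 3718.9$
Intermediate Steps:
$N = \frac{1}{10} \approx 0.1$
$X = - \frac{159}{10}$ ($X = \frac{1}{10} - 16 = - \frac{159}{10} \approx -15.9$)
$\left(X + \frac{154}{k}\right) \left(\sqrt{208 - 10} + d\right) = \left(- \frac{159}{10} + \frac{154}{385}\right) \left(\sqrt{208 - 10} - 254\right) = \left(- \frac{159}{10} + 154 \cdot \frac{1}{385}\right) \left(\sqrt{198} - 254\right) = \left(- \frac{159}{10} + \frac{2}{5}\right) \left(3 \sqrt{22} - 254\right) = - \frac{31 \left(-254 + 3 \sqrt{22}\right)}{2} = 3937 - \frac{93 \sqrt{22}}{2}$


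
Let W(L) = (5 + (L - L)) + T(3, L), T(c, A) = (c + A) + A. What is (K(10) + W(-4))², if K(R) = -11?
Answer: 121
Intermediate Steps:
T(c, A) = c + 2*A (T(c, A) = (A + c) + A = c + 2*A)
W(L) = 8 + 2*L (W(L) = (5 + (L - L)) + (3 + 2*L) = (5 + 0) + (3 + 2*L) = 5 + (3 + 2*L) = 8 + 2*L)
(K(10) + W(-4))² = (-11 + (8 + 2*(-4)))² = (-11 + (8 - 8))² = (-11 + 0)² = (-11)² = 121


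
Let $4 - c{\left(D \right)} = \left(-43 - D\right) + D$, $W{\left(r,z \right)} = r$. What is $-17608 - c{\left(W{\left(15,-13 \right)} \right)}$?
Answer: $-17655$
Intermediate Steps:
$c{\left(D \right)} = 47$ ($c{\left(D \right)} = 4 - \left(\left(-43 - D\right) + D\right) = 4 - -43 = 4 + 43 = 47$)
$-17608 - c{\left(W{\left(15,-13 \right)} \right)} = -17608 - 47 = -17655$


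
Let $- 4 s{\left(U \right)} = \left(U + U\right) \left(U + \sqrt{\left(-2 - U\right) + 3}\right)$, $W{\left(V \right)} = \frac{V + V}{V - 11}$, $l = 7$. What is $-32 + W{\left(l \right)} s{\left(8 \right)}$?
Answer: $80 + 14 i \sqrt{7} \approx 80.0 + 37.041 i$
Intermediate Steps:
$W{\left(V \right)} = \frac{2 V}{-11 + V}$
$s{\left(U \right)} = - \frac{U \left(U + \sqrt{1 - U}\right)}{2}$ ($s{\left(U \right)} = - \frac{\left(U + U\right) \left(U + \sqrt{\left(-2 - U\right) + 3}\right)}{4} = - \frac{2 U \left(U + \sqrt{1 - U}\right)}{4} = - \frac{U \left(U + \sqrt{1 - U}\right)}{2}$)
$-32 + W{\left(l \right)} s{\left(8 \right)} = -32 + 2 \cdot 7 \frac{1}{-11 + 7} \left(\left(- \frac{1}{2}\right) 8 \left(8 + \sqrt{1 - 8}\right)\right) = -32 + 2 \cdot 7 \frac{1}{-4} \left(\left(- \frac{1}{2}\right) 8 \left(8 + \sqrt{1 - 8}\right)\right) = -32 + 2 \cdot 7 \left(- \frac{1}{4}\right) \left(\left(- \frac{1}{2}\right) 8 \left(8 + \sqrt{-7}\right)\right) = -32 - \frac{7 \left(\left(- \frac{1}{2}\right) 8 \left(8 + i \sqrt{7}\right)\right)}{2} = -32 - \frac{7 \left(-32 - 4 i \sqrt{7}\right)}{2} = -32 + \left(112 + 14 i \sqrt{7}\right) = 80 + 14 i \sqrt{7}$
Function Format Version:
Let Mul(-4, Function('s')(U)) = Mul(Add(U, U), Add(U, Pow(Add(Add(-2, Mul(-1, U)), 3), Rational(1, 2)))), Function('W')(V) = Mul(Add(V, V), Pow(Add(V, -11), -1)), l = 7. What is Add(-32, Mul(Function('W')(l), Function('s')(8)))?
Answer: Add(80, Mul(14, I, Pow(7, Rational(1, 2)))) ≈ Add(80.000, Mul(37.041, I))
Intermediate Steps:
Function('W')(V) = Mul(2, V, Pow(Add(-11, V), -1)) (Function('W')(V) = Mul(Mul(2, V), Pow(Add(-11, V), -1)) = Mul(2, V, Pow(Add(-11, V), -1)))
Function('s')(U) = Mul(Rational(-1, 2), U, Add(U, Pow(Add(1, Mul(-1, U)), Rational(1, 2)))) (Function('s')(U) = Mul(Rational(-1, 4), Mul(Add(U, U), Add(U, Pow(Add(Add(-2, Mul(-1, U)), 3), Rational(1, 2))))) = Mul(Rational(-1, 4), Mul(Mul(2, U), Add(U, Pow(Add(1, Mul(-1, U)), Rational(1, 2))))) = Mul(Rational(-1, 4), Mul(2, U, Add(U, Pow(Add(1, Mul(-1, U)), Rational(1, 2))))) = Mul(Rational(-1, 2), U, Add(U, Pow(Add(1, Mul(-1, U)), Rational(1, 2)))))
Add(-32, Mul(Function('W')(l), Function('s')(8))) = Add(-32, Mul(Mul(2, 7, Pow(Add(-11, 7), -1)), Mul(Rational(-1, 2), 8, Add(8, Pow(Add(1, Mul(-1, 8)), Rational(1, 2)))))) = Add(-32, Mul(Mul(2, 7, Pow(-4, -1)), Mul(Rational(-1, 2), 8, Add(8, Pow(Add(1, -8), Rational(1, 2)))))) = Add(-32, Mul(Mul(2, 7, Rational(-1, 4)), Mul(Rational(-1, 2), 8, Add(8, Pow(-7, Rational(1, 2)))))) = Add(-32, Mul(Rational(-7, 2), Mul(Rational(-1, 2), 8, Add(8, Mul(I, Pow(7, Rational(1, 2))))))) = Add(-32, Mul(Rational(-7, 2), Add(-32, Mul(-4, I, Pow(7, Rational(1, 2)))))) = Add(-32, Add(112, Mul(14, I, Pow(7, Rational(1, 2))))) = Add(80, Mul(14, I, Pow(7, Rational(1, 2))))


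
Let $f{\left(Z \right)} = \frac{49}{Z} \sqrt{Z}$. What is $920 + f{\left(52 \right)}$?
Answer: $920 + \frac{49 \sqrt{13}}{26} \approx 926.79$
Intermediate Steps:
$f{\left(Z \right)} = \frac{49}{\sqrt{Z}}$
$920 + f{\left(52 \right)} = 920 + \frac{49}{2 \sqrt{13}} = 920 + 49 \frac{\sqrt{13}}{26} = 920 + \frac{49 \sqrt{13}}{26}$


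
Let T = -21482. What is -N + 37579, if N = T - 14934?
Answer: 73995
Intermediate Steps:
N = -36416 (N = -21482 - 14934 = -36416)
-N + 37579 = -1*(-36416) + 37579 = 36416 + 37579 = 73995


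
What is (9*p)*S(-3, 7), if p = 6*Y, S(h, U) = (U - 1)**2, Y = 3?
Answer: 5832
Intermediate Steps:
S(h, U) = (-1 + U)**2
p = 18 (p = 6*3 = 18)
(9*p)*S(-3, 7) = (9*18)*(-1 + 7)**2 = 162*6**2 = 162*36 = 5832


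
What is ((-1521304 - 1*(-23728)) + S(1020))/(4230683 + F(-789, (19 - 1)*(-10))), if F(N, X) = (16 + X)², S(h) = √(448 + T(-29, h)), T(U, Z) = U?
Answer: -499192/1419193 + √419/4257579 ≈ -0.35174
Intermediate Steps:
S(h) = √419 (S(h) = √(448 - 29) = √419)
((-1521304 - 1*(-23728)) + S(1020))/(4230683 + F(-789, (19 - 1)*(-10))) = ((-1521304 - 1*(-23728)) + √419)/(4230683 + (16 + (19 - 1)*(-10))²) = ((-1521304 + 23728) + √419)/(4230683 + (16 + 18*(-10))²) = (-1497576 + √419)/(4230683 + (16 - 180)²) = (-1497576 + √419)/(4230683 + (-164)²) = (-1497576 + √419)/(4230683 + 26896) = (-1497576 + √419)/4257579 = (-1497576 + √419)*(1/4257579) = -499192/1419193 + √419/4257579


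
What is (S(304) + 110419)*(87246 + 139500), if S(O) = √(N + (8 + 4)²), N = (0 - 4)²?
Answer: 25037066574 + 906984*√10 ≈ 2.5040e+10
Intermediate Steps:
N = 16 (N = (-4)² = 16)
S(O) = 4*√10 (S(O) = √(16 + (8 + 4)²) = √(16 + 12²) = √(16 + 144) = √160 = 4*√10)
(S(304) + 110419)*(87246 + 139500) = (4*√10 + 110419)*(87246 + 139500) = (110419 + 4*√10)*226746 = 25037066574 + 906984*√10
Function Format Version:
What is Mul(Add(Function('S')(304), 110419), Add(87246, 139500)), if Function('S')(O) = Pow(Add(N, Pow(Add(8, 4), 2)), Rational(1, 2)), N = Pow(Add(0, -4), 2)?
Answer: Add(25037066574, Mul(906984, Pow(10, Rational(1, 2)))) ≈ 2.5040e+10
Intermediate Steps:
N = 16 (N = Pow(-4, 2) = 16)
Function('S')(O) = Mul(4, Pow(10, Rational(1, 2))) (Function('S')(O) = Pow(Add(16, Pow(Add(8, 4), 2)), Rational(1, 2)) = Pow(Add(16, Pow(12, 2)), Rational(1, 2)) = Pow(Add(16, 144), Rational(1, 2)) = Pow(160, Rational(1, 2)) = Mul(4, Pow(10, Rational(1, 2))))
Mul(Add(Function('S')(304), 110419), Add(87246, 139500)) = Mul(Add(Mul(4, Pow(10, Rational(1, 2))), 110419), Add(87246, 139500)) = Mul(Add(110419, Mul(4, Pow(10, Rational(1, 2)))), 226746) = Add(25037066574, Mul(906984, Pow(10, Rational(1, 2))))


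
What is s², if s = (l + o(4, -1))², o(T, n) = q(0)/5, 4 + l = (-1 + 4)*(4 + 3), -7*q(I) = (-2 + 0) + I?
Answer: 127027375281/1500625 ≈ 84650.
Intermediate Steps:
q(I) = 2/7 - I/7 (q(I) = -((-2 + 0) + I)/7 = -(-2 + I)/7 = 2/7 - I/7)
l = 17 (l = -4 + (-1 + 4)*(4 + 3) = -4 + 3*7 = -4 + 21 = 17)
o(T, n) = 2/35 (o(T, n) = (2/7 - ⅐*0)/5 = (2/7 + 0)*(⅕) = (2/7)*(⅕) = 2/35)
s = 356409/1225 (s = (17 + 2/35)² = (597/35)² = 356409/1225 ≈ 290.95)
s² = (356409/1225)² = 127027375281/1500625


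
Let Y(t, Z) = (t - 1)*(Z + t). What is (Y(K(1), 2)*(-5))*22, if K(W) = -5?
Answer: -1980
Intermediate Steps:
Y(t, Z) = (-1 + t)*(Z + t)
(Y(K(1), 2)*(-5))*22 = (((-5)**2 - 1*2 - 1*(-5) + 2*(-5))*(-5))*22 = ((25 - 2 + 5 - 10)*(-5))*22 = (18*(-5))*22 = -90*22 = -1980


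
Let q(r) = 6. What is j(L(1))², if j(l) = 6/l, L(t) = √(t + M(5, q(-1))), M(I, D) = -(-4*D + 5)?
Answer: 9/5 ≈ 1.8000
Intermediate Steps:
M(I, D) = -5 + 4*D (M(I, D) = -(5 - 4*D) = -5 + 4*D)
L(t) = √(19 + t) (L(t) = √(t + (-5 + 4*6)) = √(t + (-5 + 24)) = √(t + 19) = √(19 + t))
j(L(1))² = (6/(√(19 + 1)))² = (6/(√20))² = (6/((2*√5)))² = (6*(√5/10))² = (3*√5/5)² = 9/5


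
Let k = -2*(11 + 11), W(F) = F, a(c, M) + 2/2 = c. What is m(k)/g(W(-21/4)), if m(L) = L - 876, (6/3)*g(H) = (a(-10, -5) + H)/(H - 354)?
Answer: -528816/13 ≈ -40678.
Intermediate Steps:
a(c, M) = -1 + c
g(H) = (-11 + H)/(2*(-354 + H)) (g(H) = (((-1 - 10) + H)/(H - 354))/2 = ((-11 + H)/(-354 + H))/2 = (-11 + H)/(2*(-354 + H)))
k = -44 (k = -2*22 = -44)
m(L) = -876 + L
m(k)/g(W(-21/4)) = (-876 - 44)/(((-11 - 21/4)/(2*(-354 - 21/4)))) = -920*2*(-354 - 21*¼)/(-11 - 21*¼) = -920*2*(-354 - 21/4)/(-11 - 21/4) = -920/((½)*(-65/4)/(-1437/4)) = -920/((½)*(-4/1437)*(-65/4)) = -920/65/2874 = -920*2874/65 = -528816/13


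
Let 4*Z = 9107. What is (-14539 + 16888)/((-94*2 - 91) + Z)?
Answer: 9396/7991 ≈ 1.1758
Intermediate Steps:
Z = 9107/4 (Z = (¼)*9107 = 9107/4 ≈ 2276.8)
(-14539 + 16888)/((-94*2 - 91) + Z) = (-14539 + 16888)/((-94*2 - 91) + 9107/4) = 2349/((-188 - 91) + 9107/4) = 2349/(-279 + 9107/4) = 2349/(7991/4) = 2349*(4/7991) = 9396/7991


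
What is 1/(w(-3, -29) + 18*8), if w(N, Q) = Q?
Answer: 1/115 ≈ 0.0086956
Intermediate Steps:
1/(w(-3, -29) + 18*8) = 1/(-29 + 18*8) = 1/(-29 + 144) = 1/115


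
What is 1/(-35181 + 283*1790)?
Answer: 1/471389 ≈ 2.1214e-6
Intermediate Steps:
1/(-35181 + 283*1790) = 1/(-35181 + 506570) = 1/471389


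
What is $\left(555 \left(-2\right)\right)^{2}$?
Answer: $1232100$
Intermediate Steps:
$\left(555 \left(-2\right)\right)^{2} = \left(-1110\right)^{2} = 1232100$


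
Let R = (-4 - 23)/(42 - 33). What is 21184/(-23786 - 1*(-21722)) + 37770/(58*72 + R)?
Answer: -217574/179439 ≈ -1.2125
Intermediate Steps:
R = -3 (R = -27/9 = -27*1/9 = -3)
21184/(-23786 - 1*(-21722)) + 37770/(58*72 + R) = 21184/(-23786 - 1*(-21722)) + 37770/(58*72 - 3) = 21184/(-23786 + 21722) + 37770/(4176 - 3) = 21184/(-2064) + 37770/4173 = 21184*(-1/2064) + 37770*(1/4173) = -1324/129 + 12590/1391 = -217574/179439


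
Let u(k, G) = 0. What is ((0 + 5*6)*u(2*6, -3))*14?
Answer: 0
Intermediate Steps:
((0 + 5*6)*u(2*6, -3))*14 = ((0 + 5*6)*0)*14 = ((0 + 30)*0)*14 = (30*0)*14 = 0*14 = 0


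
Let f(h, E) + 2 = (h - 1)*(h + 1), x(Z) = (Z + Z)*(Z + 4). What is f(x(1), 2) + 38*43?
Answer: 1731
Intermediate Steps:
x(Z) = 2*Z*(4 + Z) (x(Z) = (2*Z)*(4 + Z) = 2*Z*(4 + Z))
f(h, E) = -2 + (1 + h)*(-1 + h) (f(h, E) = -2 + (h - 1)*(h + 1) = -2 + (-1 + h)*(1 + h) = -2 + (1 + h)*(-1 + h))
f(x(1), 2) + 38*43 = (-3 + (2*1*(4 + 1))²) + 38*43 = (-3 + (2*1*5)²) + 1634 = (-3 + 10²) + 1634 = (-3 + 100) + 1634 = 97 + 1634 = 1731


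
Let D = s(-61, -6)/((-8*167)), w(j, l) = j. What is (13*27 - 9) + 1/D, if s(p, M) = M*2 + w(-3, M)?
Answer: 6466/15 ≈ 431.07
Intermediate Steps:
s(p, M) = -3 + 2*M (s(p, M) = M*2 - 3 = 2*M - 3 = -3 + 2*M)
D = 15/1336 (D = (-3 + 2*(-6))/((-8*167)) = (-3 - 12)/(-1336) = -15*(-1/1336) = 15/1336 ≈ 0.011228)
(13*27 - 9) + 1/D = (13*27 - 9) + 1/(15/1336) = (351 - 9) + 1336/15 = 342 + 1336/15 = 6466/15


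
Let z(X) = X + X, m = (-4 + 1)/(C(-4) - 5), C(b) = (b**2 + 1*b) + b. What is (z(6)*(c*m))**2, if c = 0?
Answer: 0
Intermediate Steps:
C(b) = b**2 + 2*b (C(b) = (b**2 + b) + b = (b + b**2) + b = b**2 + 2*b)
m = -1 (m = (-4 + 1)/(-4*(2 - 4) - 5) = -3/(-4*(-2) - 5) = -3/(8 - 5) = -3/3 = -3*1/3 = -1)
z(X) = 2*X
(z(6)*(c*m))**2 = ((2*6)*(0*(-1)))**2 = (12*0)**2 = 0**2 = 0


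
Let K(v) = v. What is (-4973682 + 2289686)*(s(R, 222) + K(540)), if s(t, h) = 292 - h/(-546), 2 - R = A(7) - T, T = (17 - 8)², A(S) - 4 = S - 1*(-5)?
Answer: -29044287572/13 ≈ -2.2342e+9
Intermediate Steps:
A(S) = 9 + S (A(S) = 4 + (S - 1*(-5)) = 4 + (S + 5) = 4 + (5 + S) = 9 + S)
T = 81 (T = 9² = 81)
R = 67 (R = 2 - ((9 + 7) - 1*81) = 2 - (16 - 81) = 2 - 1*(-65) = 2 + 65 = 67)
s(t, h) = 292 + h/546 (s(t, h) = 292 - h*(-1)/546 = 292 - (-1)*h/546 = 292 + h/546)
(-4973682 + 2289686)*(s(R, 222) + K(540)) = (-4973682 + 2289686)*((292 + (1/546)*222) + 540) = -2683996*((292 + 37/91) + 540) = -2683996*(26609/91 + 540) = -2683996*75749/91 = -29044287572/13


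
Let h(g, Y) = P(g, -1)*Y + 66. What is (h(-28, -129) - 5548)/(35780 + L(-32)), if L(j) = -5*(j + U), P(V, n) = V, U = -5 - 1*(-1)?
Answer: -187/3596 ≈ -0.052002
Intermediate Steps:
U = -4 (U = -5 + 1 = -4)
h(g, Y) = 66 + Y*g (h(g, Y) = g*Y + 66 = Y*g + 66 = 66 + Y*g)
L(j) = 20 - 5*j (L(j) = -5*(j - 4) = -5*(-4 + j) = 20 - 5*j)
(h(-28, -129) - 5548)/(35780 + L(-32)) = ((66 - 129*(-28)) - 5548)/(35780 + (20 - 5*(-32))) = ((66 + 3612) - 5548)/(35780 + (20 + 160)) = (3678 - 5548)/(35780 + 180) = -1870/35960 = -1870*1/35960 = -187/3596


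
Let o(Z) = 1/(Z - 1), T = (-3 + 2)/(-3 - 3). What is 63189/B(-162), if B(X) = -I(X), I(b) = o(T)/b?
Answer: -8530515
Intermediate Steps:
T = ⅙ (T = -1/(-6) = -1*(-⅙) = ⅙ ≈ 0.16667)
o(Z) = 1/(-1 + Z)
I(b) = -6/(5*b) (I(b) = 1/((-1 + ⅙)*b) = 1/((-⅚)*b) = -6/(5*b))
B(X) = 6/(5*X) (B(X) = -(-6)/(5*X) = 6/(5*X))
63189/B(-162) = 63189/(((6/5)/(-162))) = 63189/(((6/5)*(-1/162))) = 63189/(-1/135) = 63189*(-135) = -8530515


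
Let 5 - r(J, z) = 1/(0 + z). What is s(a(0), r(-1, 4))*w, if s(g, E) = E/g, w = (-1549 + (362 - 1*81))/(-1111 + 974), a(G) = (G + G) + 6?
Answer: 6023/822 ≈ 7.3272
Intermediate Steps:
a(G) = 6 + 2*G (a(G) = 2*G + 6 = 6 + 2*G)
w = 1268/137 (w = (-1549 + (362 - 81))/(-137) = (-1549 + 281)*(-1/137) = -1268*(-1/137) = 1268/137 ≈ 9.2555)
r(J, z) = 5 - 1/z (r(J, z) = 5 - 1/(0 + z) = 5 - 1/z)
s(a(0), r(-1, 4))*w = ((5 - 1/4)/(6 + 2*0))*(1268/137) = ((5 - 1*¼)/(6 + 0))*(1268/137) = ((5 - ¼)/6)*(1268/137) = ((19/4)*(⅙))*(1268/137) = (19/24)*(1268/137) = 6023/822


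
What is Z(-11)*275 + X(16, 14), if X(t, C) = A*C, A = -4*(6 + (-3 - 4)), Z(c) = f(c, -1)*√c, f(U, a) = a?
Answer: 56 - 275*I*√11 ≈ 56.0 - 912.07*I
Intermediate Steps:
Z(c) = -√c
A = 4 (A = -4*(6 - 7) = -4*(-1) = 4)
X(t, C) = 4*C
Z(-11)*275 + X(16, 14) = -√(-11)*275 + 4*14 = -I*√11*275 + 56 = -275*I*√11 + 56 = 56 - 275*I*√11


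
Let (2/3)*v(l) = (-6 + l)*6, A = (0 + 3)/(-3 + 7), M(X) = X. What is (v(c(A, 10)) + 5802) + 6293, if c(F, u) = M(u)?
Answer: 12131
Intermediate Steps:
A = 3/4 ≈ 0.75000
c(F, u) = u
v(l) = -54 + 9*l (v(l) = 3*((-6 + l)*6)/2 = 3*(-36 + 6*l)/2 = -54 + 9*l)
(v(c(A, 10)) + 5802) + 6293 = ((-54 + 9*10) + 5802) + 6293 = ((-54 + 90) + 5802) + 6293 = (36 + 5802) + 6293 = 5838 + 6293 = 12131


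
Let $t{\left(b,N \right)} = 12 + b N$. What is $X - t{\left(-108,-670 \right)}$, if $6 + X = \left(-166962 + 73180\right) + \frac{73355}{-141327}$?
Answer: $- \frac{23482967675}{141327} \approx -1.6616 \cdot 10^{5}$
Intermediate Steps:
$t{\left(b,N \right)} = 12 + N b$
$X = - \frac{13254850031}{141327}$ ($X = -6 + \left(\left(-166962 + 73180\right) + \frac{73355}{-141327}\right) = -6 + \left(-93782 + 73355 \left(- \frac{1}{141327}\right)\right) = -6 - \frac{13254002069}{141327} = - \frac{13254850031}{141327} \approx -93789.0$)
$X - t{\left(-108,-670 \right)} = - \frac{13254850031}{141327} - \left(12 - -72360\right) = - \frac{13254850031}{141327} - \left(12 + 72360\right) = - \frac{13254850031}{141327} - 72372 = - \frac{23482967675}{141327}$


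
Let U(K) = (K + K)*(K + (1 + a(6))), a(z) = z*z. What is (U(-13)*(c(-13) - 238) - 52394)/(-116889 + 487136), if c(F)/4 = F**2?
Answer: -325706/370247 ≈ -0.87970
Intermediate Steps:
a(z) = z**2
U(K) = 2*K*(37 + K) (U(K) = (K + K)*(K + (1 + 6**2)) = (2*K)*(K + (1 + 36)) = (2*K)*(K + 37) = (2*K)*(37 + K) = 2*K*(37 + K))
c(F) = 4*F**2
(U(-13)*(c(-13) - 238) - 52394)/(-116889 + 487136) = ((2*(-13)*(37 - 13))*(4*(-13)**2 - 238) - 52394)/(-116889 + 487136) = ((2*(-13)*24)*(4*169 - 238) - 52394)/370247 = (-624*(676 - 238) - 52394)*(1/370247) = (-624*438 - 52394)*(1/370247) = (-273312 - 52394)*(1/370247) = -325706*1/370247 = -325706/370247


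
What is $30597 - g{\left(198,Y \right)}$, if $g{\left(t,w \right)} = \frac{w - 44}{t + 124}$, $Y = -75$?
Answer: $\frac{1407479}{46} \approx 30597.0$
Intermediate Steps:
$g{\left(t,w \right)} = \frac{-44 + w}{124 + t}$
$30597 - g{\left(198,Y \right)} = 30597 - \frac{-44 - 75}{124 + 198} = 30597 - \frac{1}{322} \left(-119\right) = 30597 - - \frac{17}{46} = 30597 + \frac{17}{46} = \frac{1407479}{46}$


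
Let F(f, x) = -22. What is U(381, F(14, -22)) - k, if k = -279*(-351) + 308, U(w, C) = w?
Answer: -97856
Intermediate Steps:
k = 98237 (k = 97929 + 308 = 98237)
U(381, F(14, -22)) - k = 381 - 1*98237 = 381 - 98237 = -97856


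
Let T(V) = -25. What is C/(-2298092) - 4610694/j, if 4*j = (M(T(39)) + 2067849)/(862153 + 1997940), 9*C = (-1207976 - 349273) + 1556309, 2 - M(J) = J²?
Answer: -136372367418200623333/5344509974391 ≈ -2.5516e+7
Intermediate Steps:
M(J) = 2 - J²
C = -940/9 (C = ((-1207976 - 349273) + 1556309)/9 = (-1557249 + 1556309)/9 = (⅑)*(-940) = -940/9 ≈ -104.44)
j = 1033613/5720186 (j = (((2 - 1*(-25)²) + 2067849)/(862153 + 1997940))/4 = (((2 - 1*625) + 2067849)/2860093)/4 = (((2 - 625) + 2067849)*(1/2860093))/4 = ((-623 + 2067849)*(1/2860093))/4 = (2067226*(1/2860093))/4 = (¼)*(2067226/2860093) = 1033613/5720186 ≈ 0.18070)
C/(-2298092) - 4610694/j = -940/9/(-2298092) - 4610694/1033613/5720186 = -940/9*(-1/2298092) - 4610694*5720186/1033613 = 235/5170707 - 26374027269084/1033613 = -136372367418200623333/5344509974391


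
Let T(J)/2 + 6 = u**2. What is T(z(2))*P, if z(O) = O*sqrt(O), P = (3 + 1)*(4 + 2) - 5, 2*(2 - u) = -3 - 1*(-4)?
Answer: -285/2 ≈ -142.50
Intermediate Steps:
u = 3/2 (u = 2 - (-3 - 1*(-4))/2 = 2 - (-3 + 4)/2 = 2 - 1/2*1 = 2 - 1/2 = 3/2 ≈ 1.5000)
P = 19 (P = 4*6 - 5 = 24 - 5 = 19)
z(O) = O**(3/2)
T(J) = -15/2 (T(J) = -12 + 2*(3/2)**2 = -12 + 2*(9/4) = -12 + 9/2 = -15/2)
T(z(2))*P = -15/2*19 = -285/2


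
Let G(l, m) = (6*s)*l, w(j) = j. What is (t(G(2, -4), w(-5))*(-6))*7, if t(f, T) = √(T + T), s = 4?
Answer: -42*I*√10 ≈ -132.82*I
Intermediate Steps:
G(l, m) = 24*l (G(l, m) = (6*4)*l = 24*l)
t(f, T) = √2*√T (t(f, T) = √(2*T) = √2*√T)
(t(G(2, -4), w(-5))*(-6))*7 = ((√2*√(-5))*(-6))*7 = ((√2*(I*√5))*(-6))*7 = ((I*√10)*(-6))*7 = -6*I*√10*7 = -42*I*√10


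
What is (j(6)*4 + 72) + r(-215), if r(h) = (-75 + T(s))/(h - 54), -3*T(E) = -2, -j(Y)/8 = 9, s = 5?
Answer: -174089/807 ≈ -215.72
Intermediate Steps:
j(Y) = -72 (j(Y) = -8*9 = -72)
T(E) = ⅔ (T(E) = -⅓*(-2) = ⅔)
r(h) = -223/(3*(-54 + h)) (r(h) = (-75 + ⅔)/(h - 54) = -223/(3*(-54 + h)))
(j(6)*4 + 72) + r(-215) = (-72*4 + 72) - 223/(-162 + 3*(-215)) = (-288 + 72) - 223/(-162 - 645) = -216 - 223/(-807) = -216 - 223*(-1/807) = -216 + 223/807 = -174089/807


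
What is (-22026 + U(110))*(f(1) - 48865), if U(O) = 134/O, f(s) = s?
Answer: 59192041632/55 ≈ 1.0762e+9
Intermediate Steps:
(-22026 + U(110))*(f(1) - 48865) = (-22026 + 134/110)*(1 - 48865) = (-22026 + 134*(1/110))*(-48864) = (-22026 + 67/55)*(-48864) = -1211363/55*(-48864) = 59192041632/55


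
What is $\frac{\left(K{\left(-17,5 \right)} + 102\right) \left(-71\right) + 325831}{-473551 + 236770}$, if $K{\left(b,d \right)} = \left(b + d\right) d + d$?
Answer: $- \frac{107498}{78927} \approx -1.362$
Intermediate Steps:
$K{\left(b,d \right)} = d + d \left(b + d\right)$ ($K{\left(b,d \right)} = d \left(b + d\right) + d = d + d \left(b + d\right)$)
$\frac{\left(K{\left(-17,5 \right)} + 102\right) \left(-71\right) + 325831}{-473551 + 236770} = \frac{\left(5 \left(1 - 17 + 5\right) + 102\right) \left(-71\right) + 325831}{-473551 + 236770} = \frac{\left(5 \left(-11\right) + 102\right) \left(-71\right) + 325831}{-236781} = \left(\left(-55 + 102\right) \left(-71\right) + 325831\right) \left(- \frac{1}{236781}\right) = \left(47 \left(-71\right) + 325831\right) \left(- \frac{1}{236781}\right) = \left(-3337 + 325831\right) \left(- \frac{1}{236781}\right) = 322494 \left(- \frac{1}{236781}\right) = - \frac{107498}{78927}$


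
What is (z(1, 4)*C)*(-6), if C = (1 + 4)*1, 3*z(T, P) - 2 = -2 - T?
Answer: 10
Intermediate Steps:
z(T, P) = -T/3 (z(T, P) = 2/3 + (-2 - T)/3 = 2/3 + (-2/3 - T/3) = -T/3)
C = 5 (C = 5*1 = 5)
(z(1, 4)*C)*(-6) = (-1/3*1*5)*(-6) = -1/3*5*(-6) = -5/3*(-6) = 10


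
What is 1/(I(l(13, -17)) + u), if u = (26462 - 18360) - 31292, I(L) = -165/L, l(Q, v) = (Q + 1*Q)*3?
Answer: -26/602995 ≈ -4.3118e-5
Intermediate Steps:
l(Q, v) = 6*Q (l(Q, v) = (Q + Q)*3 = (2*Q)*3 = 6*Q)
u = -23190 (u = 8102 - 31292 = -23190)
1/(I(l(13, -17)) + u) = 1/(-165/(6*13) - 23190) = 1/(-165/78 - 23190) = 1/(-165*1/78 - 23190) = 1/(-55/26 - 23190) = 1/(-602995/26) = -26/602995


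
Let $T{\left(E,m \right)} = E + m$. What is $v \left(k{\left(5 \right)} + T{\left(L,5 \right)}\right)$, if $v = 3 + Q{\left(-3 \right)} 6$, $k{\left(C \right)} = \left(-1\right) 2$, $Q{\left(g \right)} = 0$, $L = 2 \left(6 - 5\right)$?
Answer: $15$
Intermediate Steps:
$L = 2$ ($L = 2 \cdot 1 = 2$)
$k{\left(C \right)} = -2$
$v = 3$ ($v = 3 + 0 \cdot 6 = 3 + 0 = 3$)
$v \left(k{\left(5 \right)} + T{\left(L,5 \right)}\right) = 3 \left(-2 + \left(2 + 5\right)\right) = 3 \left(-2 + 7\right) = 3 \cdot 5 = 15$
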